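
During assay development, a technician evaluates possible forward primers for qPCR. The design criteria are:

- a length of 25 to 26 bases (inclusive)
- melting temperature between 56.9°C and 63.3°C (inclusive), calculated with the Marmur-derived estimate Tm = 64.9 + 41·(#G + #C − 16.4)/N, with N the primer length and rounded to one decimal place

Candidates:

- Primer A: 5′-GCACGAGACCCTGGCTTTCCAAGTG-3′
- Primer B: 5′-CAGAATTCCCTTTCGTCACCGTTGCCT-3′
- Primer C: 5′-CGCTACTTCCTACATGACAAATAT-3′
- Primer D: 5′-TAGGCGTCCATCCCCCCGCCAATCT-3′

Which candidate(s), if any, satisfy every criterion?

Primer A only.

Primer A (25 nt, A=5 T=5 G=7 C=8): length 25 ✓; Tm = 64.9 + 41·(15 − 16.4)/25 = 62.6°C ✓ — passes.
Primer B (27 nt, A=4 T=9 G=4 C=10): length 27, outside 25–26 ✗; Tm = 64.9 + 41·(14 − 16.4)/27 = 61.3°C ✓ — fails.
Primer C (24 nt, A=8 T=7 G=2 C=7): length 24, outside 25–26 ✗; Tm = 64.9 + 41·(9 − 16.4)/24 = 52.3°C, outside 56.9–63.3°C ✗ — fails.
Primer D (25 nt, A=4 T=5 G=4 C=12): length 25 ✓; Tm = 64.9 + 41·(16 − 16.4)/25 = 64.2°C, outside 56.9–63.3°C ✗ — fails.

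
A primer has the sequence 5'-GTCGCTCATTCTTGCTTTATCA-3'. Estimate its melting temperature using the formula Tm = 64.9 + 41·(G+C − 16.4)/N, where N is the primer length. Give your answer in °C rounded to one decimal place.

51.1°C

Base counts: A=3, T=10, G=3, C=6; G+C = 9, N = 22.
Tm = 64.9 + 41·(9 − 16.4)/22 = 64.9 + -303.40/22 = 51.1°C.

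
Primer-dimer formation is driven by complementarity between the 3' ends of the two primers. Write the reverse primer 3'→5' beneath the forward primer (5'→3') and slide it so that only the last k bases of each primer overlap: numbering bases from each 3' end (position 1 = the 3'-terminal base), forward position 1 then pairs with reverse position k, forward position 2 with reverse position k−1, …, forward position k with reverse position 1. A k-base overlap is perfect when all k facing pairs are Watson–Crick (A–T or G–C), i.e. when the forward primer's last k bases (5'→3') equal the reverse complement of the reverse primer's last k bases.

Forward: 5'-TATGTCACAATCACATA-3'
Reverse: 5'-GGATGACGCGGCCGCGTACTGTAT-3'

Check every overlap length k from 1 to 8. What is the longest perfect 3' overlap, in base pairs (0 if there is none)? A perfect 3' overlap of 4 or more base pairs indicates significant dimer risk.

Last 8 bases (5'→3') — forward …ATCACATA, reverse …TACTGTAT.
Reverse complement of the reverse primer's last 8 bases: ATACAGTA; its first k bases are the reverse complement of the reverse primer's last k bases, so a perfect k-base overlap needs the forward primer's last k bases to equal them.
Comparing (forward last k vs required): k=1: A vs A ✓; k=2: TA vs AT ✗; k=3: ATA vs ATA ✓; k=4: CATA vs ATAC ✗; k=5: ACATA vs ATACA ✗; k=6: CACATA vs ATACAG ✗; k=7: TCACATA vs ATACAGT ✗; k=8: ATCACATA vs ATACAGTA ✗.
Perfect overlaps at k = 1, 3; the largest is 3.

Longest perfect overlap: 3 complementary base pairs; below the dimer-risk threshold (threshold 4).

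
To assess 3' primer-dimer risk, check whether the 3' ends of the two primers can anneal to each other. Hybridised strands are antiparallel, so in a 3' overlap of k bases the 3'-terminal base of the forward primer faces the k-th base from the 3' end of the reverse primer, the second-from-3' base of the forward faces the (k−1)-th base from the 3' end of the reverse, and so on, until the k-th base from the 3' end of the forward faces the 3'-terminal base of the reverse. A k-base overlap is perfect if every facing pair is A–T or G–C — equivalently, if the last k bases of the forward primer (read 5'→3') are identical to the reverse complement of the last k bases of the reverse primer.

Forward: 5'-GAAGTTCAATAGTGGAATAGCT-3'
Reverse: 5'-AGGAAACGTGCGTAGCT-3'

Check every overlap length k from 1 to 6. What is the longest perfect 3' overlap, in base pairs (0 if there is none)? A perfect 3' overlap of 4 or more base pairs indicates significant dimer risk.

Longest perfect overlap: 4 complementary base pairs; significant dimer risk (threshold 4).

Last 6 bases (5'→3') — forward …ATAGCT, reverse …GTAGCT.
Reverse complement of the reverse primer's last 6 bases: AGCTAC; its first k bases are the reverse complement of the reverse primer's last k bases, so a perfect k-base overlap needs the forward primer's last k bases to equal them.
Comparing (forward last k vs required): k=1: T vs A ✗; k=2: CT vs AG ✗; k=3: GCT vs AGC ✗; k=4: AGCT vs AGCT ✓; k=5: TAGCT vs AGCTA ✗; k=6: ATAGCT vs AGCTAC ✗.
Only k = 4 is perfect, so the longest perfect 3' overlap is 4.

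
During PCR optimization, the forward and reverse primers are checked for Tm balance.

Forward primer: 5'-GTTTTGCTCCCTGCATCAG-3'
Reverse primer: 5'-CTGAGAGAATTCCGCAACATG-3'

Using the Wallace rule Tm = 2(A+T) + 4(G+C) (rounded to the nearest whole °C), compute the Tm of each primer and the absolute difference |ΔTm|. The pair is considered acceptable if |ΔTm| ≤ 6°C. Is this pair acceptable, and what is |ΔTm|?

Forward: A=2 T=7 G=4 C=6 → Tm = 2·9 + 4·10 = 58°C.
Reverse: A=7 T=4 G=5 C=5 → Tm = 2·11 + 4·10 = 62°C.
|ΔTm| = |58 − 62| = 4°C, ≤ 6°C.

|ΔTm| = 4°C; the pair is acceptable.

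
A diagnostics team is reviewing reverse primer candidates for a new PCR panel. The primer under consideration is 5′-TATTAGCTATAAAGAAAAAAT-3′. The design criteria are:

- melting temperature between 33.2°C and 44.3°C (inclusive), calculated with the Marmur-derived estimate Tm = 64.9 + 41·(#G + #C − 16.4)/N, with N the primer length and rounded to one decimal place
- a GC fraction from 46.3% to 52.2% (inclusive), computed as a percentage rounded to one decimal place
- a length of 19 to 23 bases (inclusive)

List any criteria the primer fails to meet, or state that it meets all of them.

Fails: GC content.

Base counts: A=12, T=6, G=2, C=1 (length 21).
Tm: Tm = 64.9 + 41·(3 − 16.4)/21 = 38.7°C ✓
GC content: GC 3/21 = 14.3%, outside 46.3–52.2% ✗
length: length 21 ✓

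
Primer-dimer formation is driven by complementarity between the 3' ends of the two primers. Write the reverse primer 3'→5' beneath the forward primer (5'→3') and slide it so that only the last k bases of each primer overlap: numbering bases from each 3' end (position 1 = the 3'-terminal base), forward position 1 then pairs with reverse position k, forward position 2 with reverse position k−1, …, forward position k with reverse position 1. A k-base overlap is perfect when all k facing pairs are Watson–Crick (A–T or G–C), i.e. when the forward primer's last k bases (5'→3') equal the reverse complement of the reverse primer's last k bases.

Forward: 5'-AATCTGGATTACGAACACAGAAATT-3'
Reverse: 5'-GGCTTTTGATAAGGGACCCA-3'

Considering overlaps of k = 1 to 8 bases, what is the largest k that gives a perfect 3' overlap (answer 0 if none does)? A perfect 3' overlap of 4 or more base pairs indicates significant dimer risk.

Last 8 bases (5'→3') — forward …CAGAAATT, reverse …GGGACCCA.
Reverse complement of the reverse primer's last 8 bases: TGGGTCCC; its first k bases are the reverse complement of the reverse primer's last k bases, so a perfect k-base overlap needs the forward primer's last k bases to equal them.
Comparing (forward last k vs required): k=1: T vs T ✓; k=2: TT vs TG ✗; k=3: ATT vs TGG ✗; k=4: AATT vs TGGG ✗; k=5: AAATT vs TGGGT ✗; k=6: GAAATT vs TGGGTC ✗; k=7: AGAAATT vs TGGGTCC ✗; k=8: CAGAAATT vs TGGGTCCC ✗.
Only k = 1 is perfect, so the longest perfect 3' overlap is 1.

Longest perfect overlap: 1 complementary base pair; below the dimer-risk threshold (threshold 4).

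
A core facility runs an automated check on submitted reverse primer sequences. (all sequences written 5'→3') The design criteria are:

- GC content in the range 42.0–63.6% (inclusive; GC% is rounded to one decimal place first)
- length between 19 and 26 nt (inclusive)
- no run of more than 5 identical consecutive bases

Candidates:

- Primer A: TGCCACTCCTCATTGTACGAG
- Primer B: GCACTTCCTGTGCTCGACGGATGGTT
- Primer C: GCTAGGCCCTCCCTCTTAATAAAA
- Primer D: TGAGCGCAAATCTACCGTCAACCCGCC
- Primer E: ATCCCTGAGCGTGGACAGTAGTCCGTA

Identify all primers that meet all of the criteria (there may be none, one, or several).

Primer A, Primer B and Primer C.

Primer A (21 nt, A=4 T=6 G=4 C=7): GC 11/21 = 52.4% ✓; length 21 ✓; longest run = 2 ✓ — passes.
Primer B (26 nt, A=3 T=8 G=8 C=7): GC 15/26 = 57.7% ✓; length 26 ✓; longest run = 2 ✓ — passes.
Primer C (24 nt, A=7 T=6 G=3 C=8): GC 11/24 = 45.8% ✓; length 24 ✓; longest run = 4 ✓ — passes.
Primer D (27 nt, A=7 T=4 G=5 C=11): GC 16/27 = 59.3% ✓; length 27, outside 19–26 ✗; longest run = 3 ✓ — fails.
Primer E (27 nt, A=6 T=6 G=8 C=7): GC 15/27 = 55.6% ✓; length 27, outside 19–26 ✗; longest run = 3 ✓ — fails.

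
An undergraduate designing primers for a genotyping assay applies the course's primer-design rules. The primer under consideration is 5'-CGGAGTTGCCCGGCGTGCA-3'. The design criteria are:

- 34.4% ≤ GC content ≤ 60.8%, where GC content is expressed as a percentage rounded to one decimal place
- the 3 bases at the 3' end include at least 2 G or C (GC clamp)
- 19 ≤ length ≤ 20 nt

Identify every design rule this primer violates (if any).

Fails: GC content.

Base counts: A=2, T=3, G=8, C=6 (length 19).
GC content: GC 14/19 = 73.7%, outside 34.4–60.8% ✗
GC clamp: 3' end GCA has 2 G/C ✓
length: length 19 ✓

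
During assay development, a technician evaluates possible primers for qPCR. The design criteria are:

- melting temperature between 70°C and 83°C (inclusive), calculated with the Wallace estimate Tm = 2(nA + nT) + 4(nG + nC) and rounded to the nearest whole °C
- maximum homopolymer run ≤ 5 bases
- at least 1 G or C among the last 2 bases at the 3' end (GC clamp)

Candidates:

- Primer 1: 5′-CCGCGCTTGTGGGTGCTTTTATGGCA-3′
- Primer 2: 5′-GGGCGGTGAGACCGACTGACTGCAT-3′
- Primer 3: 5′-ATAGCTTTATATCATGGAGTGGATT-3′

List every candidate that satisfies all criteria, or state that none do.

Primer 1 (26 nt, A=2 T=9 G=9 C=6): Tm = 2·11 + 4·15 = 82°C ✓; longest run = 4 ✓; 3' end CA has 1 G/C ✓ — passes.
Primer 2 (25 nt, A=5 T=4 G=10 C=6): Tm = 2·9 + 4·16 = 82°C ✓; longest run = 3 ✓; 3' end AT has 0 G/C, need ≥1 ✗ — fails.
Primer 3 (25 nt, A=7 T=10 G=6 C=2): Tm = 2·17 + 4·8 = 66°C, outside 70–83°C ✗; longest run = 3 ✓; 3' end TT has 0 G/C, need ≥1 ✗ — fails.

Primer 1 only.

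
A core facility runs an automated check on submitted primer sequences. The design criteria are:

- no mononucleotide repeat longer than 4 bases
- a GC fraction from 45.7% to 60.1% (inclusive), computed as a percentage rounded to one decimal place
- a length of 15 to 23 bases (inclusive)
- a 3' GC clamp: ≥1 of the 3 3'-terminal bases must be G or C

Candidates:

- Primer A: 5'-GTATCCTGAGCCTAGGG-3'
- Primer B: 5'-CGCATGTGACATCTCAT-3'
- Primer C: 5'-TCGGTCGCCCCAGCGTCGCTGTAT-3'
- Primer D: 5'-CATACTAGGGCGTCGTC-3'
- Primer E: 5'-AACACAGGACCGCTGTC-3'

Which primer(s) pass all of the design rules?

Primer A, Primer B, Primer D and Primer E.

Primer A (17 nt, A=3 T=4 G=6 C=4): longest run = 3 ✓; GC 10/17 = 58.8% ✓; length 17 ✓; 3' end GGG has 3 G/C ✓ — passes.
Primer B (17 nt, A=4 T=5 G=3 C=5): longest run = 1 ✓; GC 8/17 = 47.1% ✓; length 17 ✓; 3' end CAT has 1 G/C ✓ — passes.
Primer C (24 nt, A=2 T=6 G=7 C=9): longest run = 4 ✓; GC 16/24 = 66.7%, outside 45.7–60.1% ✗; length 24, outside 15–23 ✗; 3' end TAT has 0 G/C, need ≥1 ✗ — fails.
Primer D (17 nt, A=3 T=4 G=5 C=5): longest run = 3 ✓; GC 10/17 = 58.8% ✓; length 17 ✓; 3' end GTC has 2 G/C ✓ — passes.
Primer E (17 nt, A=5 T=2 G=4 C=6): longest run = 2 ✓; GC 10/17 = 58.8% ✓; length 17 ✓; 3' end GTC has 2 G/C ✓ — passes.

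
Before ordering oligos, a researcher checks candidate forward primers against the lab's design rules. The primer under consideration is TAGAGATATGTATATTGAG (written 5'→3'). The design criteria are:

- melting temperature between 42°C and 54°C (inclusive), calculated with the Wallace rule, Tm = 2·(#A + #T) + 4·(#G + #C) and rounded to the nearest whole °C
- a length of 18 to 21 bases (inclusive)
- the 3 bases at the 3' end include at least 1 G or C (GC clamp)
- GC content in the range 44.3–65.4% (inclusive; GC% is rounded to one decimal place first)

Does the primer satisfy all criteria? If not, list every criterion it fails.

Base counts: A=7, T=7, G=5, C=0 (length 19).
Tm: Tm = 2·14 + 4·5 = 48°C ✓
length: length 19 ✓
GC clamp: 3' end GAG has 2 G/C ✓
GC content: GC 5/19 = 26.3%, outside 44.3–65.4% ✗

Fails: GC content.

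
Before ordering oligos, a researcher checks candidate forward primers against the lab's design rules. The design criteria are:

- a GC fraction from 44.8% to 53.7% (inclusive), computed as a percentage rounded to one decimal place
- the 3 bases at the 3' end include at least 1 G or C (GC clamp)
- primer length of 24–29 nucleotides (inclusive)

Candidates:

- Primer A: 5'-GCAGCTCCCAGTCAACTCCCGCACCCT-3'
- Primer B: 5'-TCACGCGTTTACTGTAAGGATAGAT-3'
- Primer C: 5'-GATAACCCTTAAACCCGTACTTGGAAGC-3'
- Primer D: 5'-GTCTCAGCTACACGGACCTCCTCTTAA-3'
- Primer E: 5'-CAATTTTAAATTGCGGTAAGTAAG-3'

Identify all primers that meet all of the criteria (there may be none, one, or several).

Primer C only.

Primer A (27 nt, A=5 T=4 G=4 C=14): GC 18/27 = 66.7%, outside 44.8–53.7% ✗; 3' end CCT has 2 G/C ✓; length 27 ✓ — fails.
Primer B (25 nt, A=7 T=8 G=6 C=4): GC 10/25 = 40.0%, outside 44.8–53.7% ✗; 3' end GAT has 1 G/C ✓; length 25 ✓ — fails.
Primer C (28 nt, A=9 T=6 G=5 C=8): GC 13/28 = 46.4% ✓; 3' end AGC has 2 G/C ✓; length 28 ✓ — passes.
Primer D (27 nt, A=6 T=7 G=4 C=10): GC 14/27 = 51.9% ✓; 3' end TAA has 0 G/C, need ≥1 ✗; length 27 ✓ — fails.
Primer E (24 nt, A=9 T=8 G=5 C=2): GC 7/24 = 29.2%, outside 44.8–53.7% ✗; 3' end AAG has 1 G/C ✓; length 24 ✓ — fails.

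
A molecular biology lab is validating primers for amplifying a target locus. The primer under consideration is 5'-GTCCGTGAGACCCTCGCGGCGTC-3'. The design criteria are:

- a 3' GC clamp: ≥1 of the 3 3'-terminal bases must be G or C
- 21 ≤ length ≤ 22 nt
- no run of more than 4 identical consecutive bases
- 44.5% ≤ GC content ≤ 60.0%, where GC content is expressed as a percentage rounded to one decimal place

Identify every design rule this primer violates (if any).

Fails: length, GC content.

Base counts: A=2, T=4, G=8, C=9 (length 23).
GC clamp: 3' end GTC has 2 G/C ✓
length: length 23, outside 21–22 ✗
homopolymer run: longest run = 3 ✓
GC content: GC 17/23 = 73.9%, outside 44.5–60.0% ✗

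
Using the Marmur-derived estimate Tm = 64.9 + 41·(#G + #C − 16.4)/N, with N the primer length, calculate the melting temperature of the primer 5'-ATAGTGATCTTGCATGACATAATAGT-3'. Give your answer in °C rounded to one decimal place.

51.7°C

Base counts: A=9, T=9, G=5, C=3; G+C = 8, N = 26.
Tm = 64.9 + 41·(8 − 16.4)/26 = 64.9 + -344.40/26 = 51.7°C.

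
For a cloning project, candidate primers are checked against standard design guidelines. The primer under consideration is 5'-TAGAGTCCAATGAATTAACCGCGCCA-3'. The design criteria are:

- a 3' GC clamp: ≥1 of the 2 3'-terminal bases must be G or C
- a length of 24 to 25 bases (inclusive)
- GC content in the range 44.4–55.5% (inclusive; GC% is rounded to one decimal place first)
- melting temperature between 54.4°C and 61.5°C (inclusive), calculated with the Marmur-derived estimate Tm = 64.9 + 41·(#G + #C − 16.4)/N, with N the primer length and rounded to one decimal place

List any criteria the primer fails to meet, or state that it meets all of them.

Fails: length.

Base counts: A=9, T=5, G=5, C=7 (length 26).
GC clamp: 3' end CA has 1 G/C ✓
length: length 26, outside 24–25 ✗
GC content: GC 12/26 = 46.2% ✓
Tm: Tm = 64.9 + 41·(12 − 16.4)/26 = 58.0°C ✓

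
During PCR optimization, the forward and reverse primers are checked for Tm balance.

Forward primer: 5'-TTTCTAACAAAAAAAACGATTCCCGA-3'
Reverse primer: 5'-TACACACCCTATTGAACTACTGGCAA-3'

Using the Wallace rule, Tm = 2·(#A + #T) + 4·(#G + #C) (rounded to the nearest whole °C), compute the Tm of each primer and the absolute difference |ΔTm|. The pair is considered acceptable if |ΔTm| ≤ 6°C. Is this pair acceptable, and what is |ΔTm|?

Forward: A=12 T=6 G=2 C=6 → Tm = 2·18 + 4·8 = 68°C.
Reverse: A=9 T=6 G=3 C=8 → Tm = 2·15 + 4·11 = 74°C.
|ΔTm| = |68 − 74| = 6°C, ≤ 6°C.

|ΔTm| = 6°C; the pair is acceptable.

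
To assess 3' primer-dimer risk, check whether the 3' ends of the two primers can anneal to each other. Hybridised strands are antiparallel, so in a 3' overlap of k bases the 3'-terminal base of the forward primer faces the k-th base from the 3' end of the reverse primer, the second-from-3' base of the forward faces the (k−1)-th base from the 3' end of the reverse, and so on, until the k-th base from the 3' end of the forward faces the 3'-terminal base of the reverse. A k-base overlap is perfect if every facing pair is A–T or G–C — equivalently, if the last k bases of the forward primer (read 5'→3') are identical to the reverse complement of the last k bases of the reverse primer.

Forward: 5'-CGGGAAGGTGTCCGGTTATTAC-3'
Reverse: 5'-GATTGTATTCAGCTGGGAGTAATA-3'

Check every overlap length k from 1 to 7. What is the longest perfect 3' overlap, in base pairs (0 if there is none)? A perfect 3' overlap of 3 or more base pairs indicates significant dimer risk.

Last 7 bases (5'→3') — forward …TTATTAC, reverse …AGTAATA.
Reverse complement of the reverse primer's last 7 bases: TATTACT; its first k bases are the reverse complement of the reverse primer's last k bases, so a perfect k-base overlap needs the forward primer's last k bases to equal them.
Comparing (forward last k vs required): k=1: C vs T ✗; k=2: AC vs TA ✗; k=3: TAC vs TAT ✗; k=4: TTAC vs TATT ✗; k=5: ATTAC vs TATTA ✗; k=6: TATTAC vs TATTAC ✓; k=7: TTATTAC vs TATTACT ✗.
Only k = 6 is perfect, so the longest perfect 3' overlap is 6.

Longest perfect overlap: 6 complementary base pairs; significant dimer risk (threshold 3).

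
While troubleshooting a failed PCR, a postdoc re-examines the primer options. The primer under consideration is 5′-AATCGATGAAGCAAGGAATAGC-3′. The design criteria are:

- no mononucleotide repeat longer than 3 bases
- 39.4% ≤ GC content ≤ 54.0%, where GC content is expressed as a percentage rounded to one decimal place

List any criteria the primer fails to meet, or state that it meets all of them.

Base counts: A=10, T=3, G=6, C=3 (length 22).
homopolymer run: longest run = 2 ✓
GC content: GC 9/22 = 40.9% ✓

Meets all criteria.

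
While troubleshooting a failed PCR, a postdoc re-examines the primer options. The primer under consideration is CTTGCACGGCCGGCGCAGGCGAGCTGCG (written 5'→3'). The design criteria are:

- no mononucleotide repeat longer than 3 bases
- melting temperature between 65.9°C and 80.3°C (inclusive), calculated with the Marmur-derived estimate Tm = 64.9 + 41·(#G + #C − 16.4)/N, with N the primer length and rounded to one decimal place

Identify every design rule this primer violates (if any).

Meets all criteria.

Base counts: A=3, T=3, G=12, C=10 (length 28).
homopolymer run: longest run = 2 ✓
Tm: Tm = 64.9 + 41·(22 − 16.4)/28 = 73.1°C ✓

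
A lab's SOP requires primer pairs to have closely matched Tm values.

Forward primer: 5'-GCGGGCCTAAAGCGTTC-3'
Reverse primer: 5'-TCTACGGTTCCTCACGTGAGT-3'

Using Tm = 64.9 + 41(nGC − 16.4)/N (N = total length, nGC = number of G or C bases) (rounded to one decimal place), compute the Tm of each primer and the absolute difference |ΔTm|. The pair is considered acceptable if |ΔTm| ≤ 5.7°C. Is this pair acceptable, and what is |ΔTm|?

|ΔTm| = 2.5°C; the pair is acceptable.

Forward: G+C = 11, N = 17 → Tm = 64.9 + 41·(11 − 16.4)/17 = 51.9°C.
Reverse: G+C = 11, N = 21 → Tm = 64.9 + 41·(11 − 16.4)/21 = 54.4°C.
|ΔTm| = |51.9 − 54.4| = 2.5°C, ≤ 5.7°C.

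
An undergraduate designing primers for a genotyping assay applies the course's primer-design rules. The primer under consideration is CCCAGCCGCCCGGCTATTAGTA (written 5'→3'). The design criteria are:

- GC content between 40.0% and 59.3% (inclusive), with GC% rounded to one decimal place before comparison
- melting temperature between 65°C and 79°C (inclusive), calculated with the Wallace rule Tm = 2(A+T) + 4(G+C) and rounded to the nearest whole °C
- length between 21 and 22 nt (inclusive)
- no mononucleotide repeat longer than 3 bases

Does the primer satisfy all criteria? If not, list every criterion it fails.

Base counts: A=4, T=4, G=5, C=9 (length 22).
GC content: GC 14/22 = 63.6%, outside 40.0–59.3% ✗
Tm: Tm = 2·8 + 4·14 = 72°C ✓
length: length 22 ✓
homopolymer run: longest run = 3 ✓

Fails: GC content.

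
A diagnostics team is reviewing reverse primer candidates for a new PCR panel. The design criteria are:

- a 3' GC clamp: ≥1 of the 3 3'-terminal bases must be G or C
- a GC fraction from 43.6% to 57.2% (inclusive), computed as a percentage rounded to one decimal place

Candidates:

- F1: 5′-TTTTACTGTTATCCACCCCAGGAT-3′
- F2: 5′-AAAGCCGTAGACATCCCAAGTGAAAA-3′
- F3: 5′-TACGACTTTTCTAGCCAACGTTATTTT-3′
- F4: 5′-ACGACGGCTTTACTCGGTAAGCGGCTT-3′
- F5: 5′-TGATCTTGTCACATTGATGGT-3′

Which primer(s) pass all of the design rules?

F1 (24 nt, A=5 T=9 G=3 C=7): 3' end GAT has 1 G/C ✓; GC 10/24 = 41.7%, outside 43.6–57.2% ✗ — fails.
F2 (26 nt, A=12 T=3 G=5 C=6): 3' end AAA has 0 G/C, need ≥1 ✗; GC 11/26 = 42.3%, outside 43.6–57.2% ✗ — fails.
F3 (27 nt, A=6 T=12 G=3 C=6): 3' end TTT has 0 G/C, need ≥1 ✗; GC 9/27 = 33.3%, outside 43.6–57.2% ✗ — fails.
F4 (27 nt, A=5 T=7 G=8 C=7): 3' end CTT has 1 G/C ✓; GC 15/27 = 55.6% ✓ — passes.
F5 (21 nt, A=4 T=9 G=5 C=3): 3' end GGT has 2 G/C ✓; GC 8/21 = 38.1%, outside 43.6–57.2% ✗ — fails.

F4 only.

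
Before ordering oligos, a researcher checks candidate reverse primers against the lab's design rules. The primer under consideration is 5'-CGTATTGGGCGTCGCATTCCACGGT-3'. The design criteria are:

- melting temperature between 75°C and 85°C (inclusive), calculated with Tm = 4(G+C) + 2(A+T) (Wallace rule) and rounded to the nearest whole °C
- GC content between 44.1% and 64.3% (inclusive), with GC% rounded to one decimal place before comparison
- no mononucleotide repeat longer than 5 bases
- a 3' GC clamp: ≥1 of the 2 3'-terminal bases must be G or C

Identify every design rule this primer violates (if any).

Meets all criteria.

Base counts: A=3, T=7, G=8, C=7 (length 25).
Tm: Tm = 2·10 + 4·15 = 80°C ✓
GC content: GC 15/25 = 60.0% ✓
homopolymer run: longest run = 3 ✓
GC clamp: 3' end GT has 1 G/C ✓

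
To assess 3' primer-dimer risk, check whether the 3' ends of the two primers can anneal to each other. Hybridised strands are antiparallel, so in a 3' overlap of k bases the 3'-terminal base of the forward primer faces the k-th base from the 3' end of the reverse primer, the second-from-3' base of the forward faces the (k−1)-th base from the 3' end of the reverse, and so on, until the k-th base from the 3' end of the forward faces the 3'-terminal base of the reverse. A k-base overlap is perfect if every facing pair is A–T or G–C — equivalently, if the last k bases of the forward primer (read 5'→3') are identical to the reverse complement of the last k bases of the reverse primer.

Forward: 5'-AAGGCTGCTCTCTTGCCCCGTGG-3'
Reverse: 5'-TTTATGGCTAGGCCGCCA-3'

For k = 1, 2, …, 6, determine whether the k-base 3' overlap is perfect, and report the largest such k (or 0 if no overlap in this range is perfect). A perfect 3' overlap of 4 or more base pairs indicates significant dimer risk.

Longest perfect overlap: 3 complementary base pairs; below the dimer-risk threshold (threshold 4).

Last 6 bases (5'→3') — forward …CCGTGG, reverse …CCGCCA.
Reverse complement of the reverse primer's last 6 bases: TGGCGG; its first k bases are the reverse complement of the reverse primer's last k bases, so a perfect k-base overlap needs the forward primer's last k bases to equal them.
Comparing (forward last k vs required): k=1: G vs T ✗; k=2: GG vs TG ✗; k=3: TGG vs TGG ✓; k=4: GTGG vs TGGC ✗; k=5: CGTGG vs TGGCG ✗; k=6: CCGTGG vs TGGCGG ✗.
Only k = 3 is perfect, so the longest perfect 3' overlap is 3.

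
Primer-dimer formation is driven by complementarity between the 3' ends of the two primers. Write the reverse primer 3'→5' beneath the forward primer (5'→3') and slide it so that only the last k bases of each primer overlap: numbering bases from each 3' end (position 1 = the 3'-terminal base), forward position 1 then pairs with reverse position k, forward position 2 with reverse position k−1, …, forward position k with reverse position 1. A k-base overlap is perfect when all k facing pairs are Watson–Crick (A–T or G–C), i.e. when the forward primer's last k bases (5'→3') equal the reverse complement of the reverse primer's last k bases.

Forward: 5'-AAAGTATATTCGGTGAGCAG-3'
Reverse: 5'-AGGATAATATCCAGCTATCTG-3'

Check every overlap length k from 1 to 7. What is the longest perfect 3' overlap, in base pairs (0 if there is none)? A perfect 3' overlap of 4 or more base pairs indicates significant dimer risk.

Longest perfect overlap: 3 complementary base pairs; below the dimer-risk threshold (threshold 4).

Last 7 bases (5'→3') — forward …TGAGCAG, reverse …CTATCTG.
Reverse complement of the reverse primer's last 7 bases: CAGATAG; its first k bases are the reverse complement of the reverse primer's last k bases, so a perfect k-base overlap needs the forward primer's last k bases to equal them.
Comparing (forward last k vs required): k=1: G vs C ✗; k=2: AG vs CA ✗; k=3: CAG vs CAG ✓; k=4: GCAG vs CAGA ✗; k=5: AGCAG vs CAGAT ✗; k=6: GAGCAG vs CAGATA ✗; k=7: TGAGCAG vs CAGATAG ✗.
Only k = 3 is perfect, so the longest perfect 3' overlap is 3.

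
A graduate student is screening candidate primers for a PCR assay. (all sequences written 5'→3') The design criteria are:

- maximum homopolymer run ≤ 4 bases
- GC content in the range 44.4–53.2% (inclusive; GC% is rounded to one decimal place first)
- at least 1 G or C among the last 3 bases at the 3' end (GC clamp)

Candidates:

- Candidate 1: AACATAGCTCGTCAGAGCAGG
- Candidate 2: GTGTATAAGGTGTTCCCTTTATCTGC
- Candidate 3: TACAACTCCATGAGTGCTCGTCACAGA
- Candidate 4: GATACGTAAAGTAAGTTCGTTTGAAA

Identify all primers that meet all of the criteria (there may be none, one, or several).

Candidate 1 (21 nt, A=7 T=3 G=6 C=5): longest run = 2 ✓; GC 11/21 = 52.4% ✓; 3' end AGG has 2 G/C ✓ — passes.
Candidate 2 (26 nt, A=4 T=11 G=6 C=5): longest run = 3 ✓; GC 11/26 = 42.3%, outside 44.4–53.2% ✗; 3' end TGC has 2 G/C ✓ — fails.
Candidate 3 (27 nt, A=8 T=6 G=5 C=8): longest run = 2 ✓; GC 13/27 = 48.1% ✓; 3' end AGA has 1 G/C ✓ — passes.
Candidate 4 (26 nt, A=10 T=8 G=6 C=2): longest run = 3 ✓; GC 8/26 = 30.8%, outside 44.4–53.2% ✗; 3' end AAA has 0 G/C, need ≥1 ✗ — fails.

Candidate 1 and Candidate 3.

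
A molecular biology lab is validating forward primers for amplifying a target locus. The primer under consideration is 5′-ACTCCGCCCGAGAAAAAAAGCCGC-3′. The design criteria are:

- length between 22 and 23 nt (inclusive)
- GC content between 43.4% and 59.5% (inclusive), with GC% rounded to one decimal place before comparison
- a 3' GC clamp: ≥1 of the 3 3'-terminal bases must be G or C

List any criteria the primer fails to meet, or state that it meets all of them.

Base counts: A=9, T=1, G=5, C=9 (length 24).
length: length 24, outside 22–23 ✗
GC content: GC 14/24 = 58.3% ✓
GC clamp: 3' end CGC has 3 G/C ✓

Fails: length.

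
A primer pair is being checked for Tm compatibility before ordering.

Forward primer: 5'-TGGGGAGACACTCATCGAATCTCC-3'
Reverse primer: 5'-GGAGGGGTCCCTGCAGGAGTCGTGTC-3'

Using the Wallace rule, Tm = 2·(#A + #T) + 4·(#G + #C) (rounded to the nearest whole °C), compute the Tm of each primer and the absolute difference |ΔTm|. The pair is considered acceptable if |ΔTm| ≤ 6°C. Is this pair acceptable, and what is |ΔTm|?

|ΔTm| = 14°C; the pair is not acceptable.

Forward: A=6 T=5 G=6 C=7 → Tm = 2·11 + 4·13 = 74°C.
Reverse: A=3 T=5 G=12 C=6 → Tm = 2·8 + 4·18 = 88°C.
|ΔTm| = |74 − 88| = 14°C, > 6°C.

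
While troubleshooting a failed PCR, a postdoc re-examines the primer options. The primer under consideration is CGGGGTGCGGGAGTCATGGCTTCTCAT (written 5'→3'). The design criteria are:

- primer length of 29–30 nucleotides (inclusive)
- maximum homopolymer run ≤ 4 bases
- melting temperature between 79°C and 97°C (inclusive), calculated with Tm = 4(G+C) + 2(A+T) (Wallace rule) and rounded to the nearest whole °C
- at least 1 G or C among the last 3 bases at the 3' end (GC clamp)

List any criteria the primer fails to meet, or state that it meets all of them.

Fails: length.

Base counts: A=3, T=7, G=11, C=6 (length 27).
length: length 27, outside 29–30 ✗
homopolymer run: longest run = 4 ✓
Tm: Tm = 2·10 + 4·17 = 88°C ✓
GC clamp: 3' end CAT has 1 G/C ✓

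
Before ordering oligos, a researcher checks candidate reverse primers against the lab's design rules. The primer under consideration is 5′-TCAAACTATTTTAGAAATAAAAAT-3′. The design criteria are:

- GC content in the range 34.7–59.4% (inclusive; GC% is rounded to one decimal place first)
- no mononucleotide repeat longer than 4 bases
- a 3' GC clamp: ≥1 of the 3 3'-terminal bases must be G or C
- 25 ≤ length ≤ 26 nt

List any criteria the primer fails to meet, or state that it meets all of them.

Base counts: A=13, T=8, G=1, C=2 (length 24).
GC content: GC 3/24 = 12.5%, outside 34.7–59.4% ✗
homopolymer run: longest run = 5, exceeds 4 ✗
GC clamp: 3' end AAT has 0 G/C, need ≥1 ✗
length: length 24, outside 25–26 ✗

Fails: GC content, homopolymer run, GC clamp, length.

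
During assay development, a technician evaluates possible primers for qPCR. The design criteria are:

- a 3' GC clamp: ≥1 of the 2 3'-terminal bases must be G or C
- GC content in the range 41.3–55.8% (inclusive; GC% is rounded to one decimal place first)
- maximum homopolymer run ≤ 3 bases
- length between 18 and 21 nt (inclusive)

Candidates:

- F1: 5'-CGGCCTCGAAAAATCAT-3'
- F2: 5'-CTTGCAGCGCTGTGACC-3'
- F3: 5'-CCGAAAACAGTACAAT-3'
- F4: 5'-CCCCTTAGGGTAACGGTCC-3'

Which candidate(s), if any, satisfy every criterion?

None of the candidates satisfy all criteria.

F1 (17 nt, A=6 T=3 G=3 C=5): 3' end AT has 0 G/C, need ≥1 ✗; GC 8/17 = 47.1% ✓; longest run = 5, exceeds 3 ✗; length 17, outside 18–21 ✗ — fails.
F2 (17 nt, A=2 T=4 G=5 C=6): 3' end CC has 2 G/C ✓; GC 11/17 = 64.7%, outside 41.3–55.8% ✗; longest run = 2 ✓; length 17, outside 18–21 ✗ — fails.
F3 (16 nt, A=8 T=2 G=2 C=4): 3' end AT has 0 G/C, need ≥1 ✗; GC 6/16 = 37.5%, outside 41.3–55.8% ✗; longest run = 4, exceeds 3 ✗; length 16, outside 18–21 ✗ — fails.
F4 (19 nt, A=3 T=4 G=5 C=7): 3' end CC has 2 G/C ✓; GC 12/19 = 63.2%, outside 41.3–55.8% ✗; longest run = 4, exceeds 3 ✗; length 19 ✓ — fails.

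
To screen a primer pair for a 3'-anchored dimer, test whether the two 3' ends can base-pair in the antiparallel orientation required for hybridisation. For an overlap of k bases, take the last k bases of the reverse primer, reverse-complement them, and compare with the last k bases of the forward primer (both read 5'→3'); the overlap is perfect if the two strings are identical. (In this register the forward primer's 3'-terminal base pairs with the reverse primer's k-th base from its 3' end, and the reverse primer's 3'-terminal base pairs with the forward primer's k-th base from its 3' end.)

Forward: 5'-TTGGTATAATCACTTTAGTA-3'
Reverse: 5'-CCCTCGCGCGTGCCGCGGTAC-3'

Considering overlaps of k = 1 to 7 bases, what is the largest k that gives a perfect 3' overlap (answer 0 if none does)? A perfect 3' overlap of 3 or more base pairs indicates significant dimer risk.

Last 7 bases (5'→3') — forward …TTTAGTA, reverse …GCGGTAC.
Reverse complement of the reverse primer's last 7 bases: GTACCGC; its first k bases are the reverse complement of the reverse primer's last k bases, so a perfect k-base overlap needs the forward primer's last k bases to equal them.
Comparing (forward last k vs required): k=1: A vs G ✗; k=2: TA vs GT ✗; k=3: GTA vs GTA ✓; k=4: AGTA vs GTAC ✗; k=5: TAGTA vs GTACC ✗; k=6: TTAGTA vs GTACCG ✗; k=7: TTTAGTA vs GTACCGC ✗.
Only k = 3 is perfect, so the longest perfect 3' overlap is 3.

Longest perfect overlap: 3 complementary base pairs; significant dimer risk (threshold 3).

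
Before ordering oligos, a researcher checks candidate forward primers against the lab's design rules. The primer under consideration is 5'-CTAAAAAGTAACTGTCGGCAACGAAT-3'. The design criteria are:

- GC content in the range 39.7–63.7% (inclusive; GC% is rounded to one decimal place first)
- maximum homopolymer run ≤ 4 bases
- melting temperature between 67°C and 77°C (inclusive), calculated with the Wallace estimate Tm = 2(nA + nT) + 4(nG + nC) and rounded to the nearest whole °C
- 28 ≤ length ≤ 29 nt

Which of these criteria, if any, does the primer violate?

Fails: GC content, homopolymer run, length.

Base counts: A=11, T=5, G=5, C=5 (length 26).
GC content: GC 10/26 = 38.5%, outside 39.7–63.7% ✗
homopolymer run: longest run = 5, exceeds 4 ✗
Tm: Tm = 2·16 + 4·10 = 72°C ✓
length: length 26, outside 28–29 ✗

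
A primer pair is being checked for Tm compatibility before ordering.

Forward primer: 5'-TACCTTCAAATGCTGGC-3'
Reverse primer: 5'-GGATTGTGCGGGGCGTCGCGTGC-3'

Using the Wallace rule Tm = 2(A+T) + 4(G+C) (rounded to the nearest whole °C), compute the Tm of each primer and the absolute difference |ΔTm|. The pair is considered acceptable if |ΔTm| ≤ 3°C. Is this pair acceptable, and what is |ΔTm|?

Forward: A=4 T=5 G=3 C=5 → Tm = 2·9 + 4·8 = 50°C.
Reverse: A=1 T=5 G=12 C=5 → Tm = 2·6 + 4·17 = 80°C.
|ΔTm| = |50 − 80| = 30°C, > 3°C.

|ΔTm| = 30°C; the pair is not acceptable.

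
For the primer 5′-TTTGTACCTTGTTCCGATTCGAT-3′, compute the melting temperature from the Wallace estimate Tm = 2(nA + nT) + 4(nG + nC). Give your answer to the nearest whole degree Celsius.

64°C

Base counts: A=3, T=11, G=4, C=5 (length 23).
Tm = 2·(3+11) + 4·(4+5) = 2·14 + 4·9 = 28 + 36 = 64°C.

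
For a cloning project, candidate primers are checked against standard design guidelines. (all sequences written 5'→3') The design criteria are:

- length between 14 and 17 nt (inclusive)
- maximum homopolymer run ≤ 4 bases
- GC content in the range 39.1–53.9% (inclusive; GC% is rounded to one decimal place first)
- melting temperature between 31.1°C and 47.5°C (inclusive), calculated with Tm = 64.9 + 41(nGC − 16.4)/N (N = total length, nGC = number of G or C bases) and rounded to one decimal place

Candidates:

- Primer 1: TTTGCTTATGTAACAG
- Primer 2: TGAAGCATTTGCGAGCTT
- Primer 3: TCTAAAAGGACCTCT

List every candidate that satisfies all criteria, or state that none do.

Primer 1 (16 nt, A=4 T=7 G=3 C=2): length 16 ✓; longest run = 3 ✓; GC 5/16 = 31.3%, outside 39.1–53.9% ✗; Tm = 64.9 + 41·(5 − 16.4)/16 = 35.7°C ✓ — fails.
Primer 2 (18 nt, A=4 T=6 G=5 C=3): length 18, outside 14–17 ✗; longest run = 3 ✓; GC 8/18 = 44.4% ✓; Tm = 64.9 + 41·(8 − 16.4)/18 = 45.8°C ✓ — fails.
Primer 3 (15 nt, A=5 T=4 G=2 C=4): length 15 ✓; longest run = 4 ✓; GC 6/15 = 40.0% ✓; Tm = 64.9 + 41·(6 − 16.4)/15 = 36.5°C ✓ — passes.

Primer 3 only.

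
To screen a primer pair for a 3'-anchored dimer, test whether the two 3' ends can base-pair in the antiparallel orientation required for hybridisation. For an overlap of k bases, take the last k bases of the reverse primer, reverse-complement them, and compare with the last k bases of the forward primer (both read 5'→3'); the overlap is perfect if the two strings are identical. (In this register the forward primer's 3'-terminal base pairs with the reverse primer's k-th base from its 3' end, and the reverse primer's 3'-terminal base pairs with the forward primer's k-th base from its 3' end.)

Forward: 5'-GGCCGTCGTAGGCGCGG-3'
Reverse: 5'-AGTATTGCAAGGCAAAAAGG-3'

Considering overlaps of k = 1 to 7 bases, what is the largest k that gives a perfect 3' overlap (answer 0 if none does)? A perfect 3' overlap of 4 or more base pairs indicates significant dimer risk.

Longest perfect overlap: 0 complementary base pairs; below the dimer-risk threshold (threshold 4).

Last 7 bases (5'→3') — forward …GGCGCGG, reverse …AAAAAGG.
Reverse complement of the reverse primer's last 7 bases: CCTTTTT; its first k bases are the reverse complement of the reverse primer's last k bases, so a perfect k-base overlap needs the forward primer's last k bases to equal them.
Comparing (forward last k vs required): k=1: G vs C ✗; k=2: GG vs CC ✗; k=3: CGG vs CCT ✗; k=4: GCGG vs CCTT ✗; k=5: CGCGG vs CCTTT ✗; k=6: GCGCGG vs CCTTTT ✗; k=7: GGCGCGG vs CCTTTTT ✗.
No overlap length from 1 to 7 is perfect, so the longest perfect 3' overlap is 0.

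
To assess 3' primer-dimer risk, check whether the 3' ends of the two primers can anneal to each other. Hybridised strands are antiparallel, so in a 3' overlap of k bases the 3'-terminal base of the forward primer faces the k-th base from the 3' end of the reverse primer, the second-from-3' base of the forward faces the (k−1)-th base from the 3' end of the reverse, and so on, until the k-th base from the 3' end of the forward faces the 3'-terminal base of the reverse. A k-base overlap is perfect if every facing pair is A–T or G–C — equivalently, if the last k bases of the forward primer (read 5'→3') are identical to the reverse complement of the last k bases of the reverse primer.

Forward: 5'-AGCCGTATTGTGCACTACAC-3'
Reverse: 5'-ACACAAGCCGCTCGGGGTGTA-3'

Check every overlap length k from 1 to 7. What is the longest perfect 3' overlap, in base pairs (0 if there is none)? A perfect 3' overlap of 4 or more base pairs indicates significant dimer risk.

Longest perfect overlap: 5 complementary base pairs; significant dimer risk (threshold 4).

Last 7 bases (5'→3') — forward …ACTACAC, reverse …GGGTGTA.
Reverse complement of the reverse primer's last 7 bases: TACACCC; its first k bases are the reverse complement of the reverse primer's last k bases, so a perfect k-base overlap needs the forward primer's last k bases to equal them.
Comparing (forward last k vs required): k=1: C vs T ✗; k=2: AC vs TA ✗; k=3: CAC vs TAC ✗; k=4: ACAC vs TACA ✗; k=5: TACAC vs TACAC ✓; k=6: CTACAC vs TACACC ✗; k=7: ACTACAC vs TACACCC ✗.
Only k = 5 is perfect, so the longest perfect 3' overlap is 5.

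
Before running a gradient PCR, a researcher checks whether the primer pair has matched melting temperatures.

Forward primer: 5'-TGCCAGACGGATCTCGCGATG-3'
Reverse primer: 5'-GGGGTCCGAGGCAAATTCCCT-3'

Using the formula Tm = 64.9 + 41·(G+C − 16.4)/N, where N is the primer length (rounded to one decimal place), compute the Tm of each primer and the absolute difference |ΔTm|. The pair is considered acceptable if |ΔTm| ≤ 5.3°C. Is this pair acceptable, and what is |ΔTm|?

|ΔTm| = 0.0°C; the pair is acceptable.

Forward: G+C = 13, N = 21 → Tm = 64.9 + 41·(13 − 16.4)/21 = 58.3°C.
Reverse: G+C = 13, N = 21 → Tm = 64.9 + 41·(13 − 16.4)/21 = 58.3°C.
|ΔTm| = |58.3 − 58.3| = 0.0°C, ≤ 5.3°C.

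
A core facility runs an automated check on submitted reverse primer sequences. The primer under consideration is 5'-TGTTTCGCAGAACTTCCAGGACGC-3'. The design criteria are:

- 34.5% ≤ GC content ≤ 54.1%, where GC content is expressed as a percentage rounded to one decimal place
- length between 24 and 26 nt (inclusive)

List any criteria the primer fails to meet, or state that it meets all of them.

Base counts: A=5, T=6, G=6, C=7 (length 24).
GC content: GC 13/24 = 54.2%, outside 34.5–54.1% ✗
length: length 24 ✓

Fails: GC content.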